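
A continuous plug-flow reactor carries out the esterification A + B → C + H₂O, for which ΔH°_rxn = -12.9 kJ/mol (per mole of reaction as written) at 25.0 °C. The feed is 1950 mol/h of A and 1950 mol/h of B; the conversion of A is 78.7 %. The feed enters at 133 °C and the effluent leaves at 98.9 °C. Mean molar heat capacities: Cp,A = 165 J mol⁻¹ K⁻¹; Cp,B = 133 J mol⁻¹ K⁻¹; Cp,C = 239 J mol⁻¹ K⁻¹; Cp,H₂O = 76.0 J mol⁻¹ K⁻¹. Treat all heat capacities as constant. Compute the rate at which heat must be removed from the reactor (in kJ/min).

Q_out = 628 kJ/min

Extent of reaction ξ = 0.787 × 1950 = 1534.7 mol/h
Reaction term: ξ·ΔH°_rxn = 1534.7 × -12.9 = -19797 kJ/h
Sensible, feed 133→25 °C: -62759 kJ/h
Outlet flows (mol/h): A 415.35, B 415.35, C 1534.7, H₂O 1534.7
Sensible, products 25→98.9 °C: 44871 kJ/h
Q = ΔH = -37685 kJ/h = -10.468 kW
Heat removed = 628.08 kJ/min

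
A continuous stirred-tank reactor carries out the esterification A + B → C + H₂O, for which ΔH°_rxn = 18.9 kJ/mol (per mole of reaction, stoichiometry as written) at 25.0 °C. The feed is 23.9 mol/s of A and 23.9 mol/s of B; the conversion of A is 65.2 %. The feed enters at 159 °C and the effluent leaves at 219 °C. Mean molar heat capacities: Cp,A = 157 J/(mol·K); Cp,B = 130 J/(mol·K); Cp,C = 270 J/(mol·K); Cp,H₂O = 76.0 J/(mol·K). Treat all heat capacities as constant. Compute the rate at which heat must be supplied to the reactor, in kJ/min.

Extent of reaction ξ = 0.652 × 23.9 = 15.583 mol/s
Reaction term: ξ·ΔH°_rxn = 15.583 × 18.9 = 294.51 kJ/s
Sensible, feed 159→25 °C: -919.15 kJ/s
Outlet flows (mol/s): A 8.3172, B 8.3172, C 15.583, H₂O 15.583
Sensible, products 25→219 °C: 1509.1 kJ/s
Q = ΔH = 884.43 kJ/s = 884.43 kW
Heat supplied = 53066 kJ/min

Q_in = 53100 kJ/min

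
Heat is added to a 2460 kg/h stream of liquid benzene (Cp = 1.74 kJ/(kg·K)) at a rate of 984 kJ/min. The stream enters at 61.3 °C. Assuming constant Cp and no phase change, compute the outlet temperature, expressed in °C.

Q = 984 kJ/min = 59040 kJ/h
ΔT = Q/(ṁ·Cp) = 59040/(2460×1.74) = 13.793 K
T_out = 61.3 + 13.793 = 75.093 °C

T_out = 75.1 °C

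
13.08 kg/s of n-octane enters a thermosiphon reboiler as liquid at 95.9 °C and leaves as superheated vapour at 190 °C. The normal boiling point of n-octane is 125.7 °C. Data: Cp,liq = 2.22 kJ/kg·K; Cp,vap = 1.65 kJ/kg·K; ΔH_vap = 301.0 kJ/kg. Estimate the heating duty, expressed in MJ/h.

Q = 22300 MJ/h

liquid 95.9→125.7 °C: 66.156 kJ/kg
vaporisation at 125.7 °C: 301 kJ/kg
vapour 125.7→190 °C: 106.09 kJ/kg
Δh = 66.156 + 301 + 106.09 = 473.25 kJ/kg
Q = ṁ·Δh = 13.08 kg/s × 473.25 kJ/kg = 6190.1 kJ/s
|Q| = 6190.1 kW = 22284 MJ/h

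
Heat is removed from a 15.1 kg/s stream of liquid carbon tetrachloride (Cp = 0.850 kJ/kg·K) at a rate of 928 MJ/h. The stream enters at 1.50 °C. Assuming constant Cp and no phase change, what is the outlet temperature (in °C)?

Q = 928 MJ/h = 257.78 kJ/s
ΔT = Q/(ṁ·Cp) = 257.78/(15.1×0.850) = 20.084 K
T_out = 1.50 − 20.084 = -18.584 °C

T_out = -18.6 °C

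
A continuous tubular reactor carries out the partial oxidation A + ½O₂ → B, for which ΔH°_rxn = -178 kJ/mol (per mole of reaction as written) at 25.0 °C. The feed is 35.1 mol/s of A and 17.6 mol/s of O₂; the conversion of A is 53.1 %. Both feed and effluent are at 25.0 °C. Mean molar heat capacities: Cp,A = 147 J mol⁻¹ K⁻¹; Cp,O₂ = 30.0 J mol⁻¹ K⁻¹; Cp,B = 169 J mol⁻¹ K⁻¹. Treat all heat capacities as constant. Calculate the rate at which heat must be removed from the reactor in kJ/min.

Q_out = 199000 kJ/min

Extent of reaction ξ = 0.531 × 35.1 = 18.638 mol/s
Reaction term: ξ·ΔH°_rxn = 18.638 × -178 = -3317.6 kJ/s
Q = ΔH = -3317.6 kJ/s = -3317.6 kW
Heat removed = 199050 kJ/min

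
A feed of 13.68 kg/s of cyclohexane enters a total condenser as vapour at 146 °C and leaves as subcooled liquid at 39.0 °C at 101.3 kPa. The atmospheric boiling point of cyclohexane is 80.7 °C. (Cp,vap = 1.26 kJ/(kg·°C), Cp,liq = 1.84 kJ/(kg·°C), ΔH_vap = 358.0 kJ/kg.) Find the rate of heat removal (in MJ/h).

Q_c = 25500 MJ/h

vapour 146→80.7 °C: -82.278 kJ/kg
condensation at 80.7 °C: -358 kJ/kg
liquid 80.7→39.0 °C: -76.728 kJ/kg
Δh = -82.278 + -358 + -76.728 = -517.01 kJ/kg
Q = ṁ·Δh = 13.68 kg/s × -517.01 kJ/kg = -7072.6 kJ/s
|Q| = 7072.6 kW = 25462 MJ/h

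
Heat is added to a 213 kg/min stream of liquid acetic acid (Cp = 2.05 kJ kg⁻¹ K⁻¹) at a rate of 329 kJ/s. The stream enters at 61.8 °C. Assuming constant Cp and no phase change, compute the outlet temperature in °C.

T_out = 107 °C

Q = 329 kJ/s = 19740 kJ/min
ΔT = Q/(ṁ·Cp) = 19740/(213×2.05) = 45.208 K
T_out = 61.8 + 45.208 = 107.01 °C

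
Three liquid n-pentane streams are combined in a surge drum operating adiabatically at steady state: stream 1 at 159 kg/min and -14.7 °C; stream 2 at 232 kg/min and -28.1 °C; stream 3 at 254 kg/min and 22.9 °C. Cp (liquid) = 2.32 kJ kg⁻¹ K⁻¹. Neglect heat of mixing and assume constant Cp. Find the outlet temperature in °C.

T_out = -4.71 °C

No heat crosses the boundary, so H_out = H_in.
T_out = Σ ṁᵢCp,ᵢTᵢ / Σ ṁᵢCp,ᵢ
      = -7052.6 / 1496.4 = -4.713 °C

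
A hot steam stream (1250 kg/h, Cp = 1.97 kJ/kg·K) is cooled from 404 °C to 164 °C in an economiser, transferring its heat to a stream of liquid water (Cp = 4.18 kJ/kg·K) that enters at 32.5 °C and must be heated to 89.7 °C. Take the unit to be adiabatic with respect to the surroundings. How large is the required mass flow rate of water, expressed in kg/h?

Heat released by hot stream: Q = 1250 × 1.97 × (404 − 164) = 591000 kJ/h
Energy balance on cold side (adiabatic exchanger): Q = ṁ_c·Cp_c·(T_c,out − T_c,in)
ṁ_c = 591000 / [4.18 × (89.7 − 32.5)] = 2471.8 kg/h

ṁ_c = 2470 kg/h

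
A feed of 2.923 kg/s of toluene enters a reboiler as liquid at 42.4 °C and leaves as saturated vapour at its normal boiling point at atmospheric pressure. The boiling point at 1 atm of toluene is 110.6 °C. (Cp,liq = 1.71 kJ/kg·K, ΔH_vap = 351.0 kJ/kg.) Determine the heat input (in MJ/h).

Q = 4920 MJ/h

liquid 42.4→110.6 °C: 116.62 kJ/kg
vaporisation at 110.6 °C: 351 kJ/kg
Δh = 116.62 + 351 = 467.62 kJ/kg
Q = ṁ·Δh = 2.923 kg/s × 467.62 kJ/kg = 1366.9 kJ/s
|Q| = 1366.9 kW = 4920.7 MJ/h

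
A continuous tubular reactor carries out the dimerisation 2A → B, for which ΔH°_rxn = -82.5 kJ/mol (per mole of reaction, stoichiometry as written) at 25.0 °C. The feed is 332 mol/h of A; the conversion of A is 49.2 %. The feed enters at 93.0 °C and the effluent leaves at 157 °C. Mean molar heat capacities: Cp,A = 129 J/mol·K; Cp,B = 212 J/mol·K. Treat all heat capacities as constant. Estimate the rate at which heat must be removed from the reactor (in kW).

Q_out = 1.25 kW

Extent of reaction ξ = 0.492 × 332 / 2 = 81.672 mol/h
Reaction term: ξ·ΔH°_rxn = 81.672 × -82.5 = -6737.9 kJ/h
Sensible, feed 93.0→25 °C: -2912.3 kJ/h
Outlet flows (mol/h): A 168.66, B 81.672
Sensible, products 25→157 °C: 5157.4 kJ/h
Q = ΔH = -4492.9 kJ/h = -1.248 kW
Heat removed = 1.248 kW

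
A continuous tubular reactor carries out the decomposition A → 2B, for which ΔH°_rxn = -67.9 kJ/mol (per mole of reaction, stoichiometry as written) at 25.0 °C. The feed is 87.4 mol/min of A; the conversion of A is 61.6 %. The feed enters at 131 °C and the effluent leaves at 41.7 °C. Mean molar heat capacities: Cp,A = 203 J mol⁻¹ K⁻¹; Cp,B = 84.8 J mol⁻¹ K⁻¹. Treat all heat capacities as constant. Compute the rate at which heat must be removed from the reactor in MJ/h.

Extent of reaction ξ = 0.616 × 87.4 = 53.838 mol/min
Reaction term: ξ·ΔH°_rxn = 53.838 × -67.9 = -3655.6 kJ/min
Sensible, feed 131→25 °C: -1880.7 kJ/min
Outlet flows (mol/min): A 33.562, B 107.68
Sensible, products 25→41.7 °C: 266.26 kJ/min
Q = ΔH = -5270 kJ/min = -87.834 kW
Heat removed = 316.2 MJ/h

Q_out = 316 MJ/h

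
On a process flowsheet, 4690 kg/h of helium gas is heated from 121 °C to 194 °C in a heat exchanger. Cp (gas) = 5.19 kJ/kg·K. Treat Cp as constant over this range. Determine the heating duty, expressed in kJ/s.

Q = 494 kJ/s

Q = ṁ·Cp·ΔT = 4690 × 5.19 × (194 − 121) = 1.7769e+06 kJ/h
Converting: 1.7769e+06 / 3600 s = 493.58 kW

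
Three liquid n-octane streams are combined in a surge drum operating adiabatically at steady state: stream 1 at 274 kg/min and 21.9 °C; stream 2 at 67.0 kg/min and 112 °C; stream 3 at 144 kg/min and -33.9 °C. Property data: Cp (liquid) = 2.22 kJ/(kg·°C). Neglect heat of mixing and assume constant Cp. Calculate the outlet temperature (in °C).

T_out = 17.8 °C

Energy balance with Q = 0: Σ ṁᵢCp,ᵢ(T_out − Tᵢ) = 0
Σ ṁᵢCp,ᵢTᵢ = 274×2.22×21.9 + 67.0×2.22×112 + 144×2.22×-33.9 = 19143
Σ ṁᵢCp,ᵢ = 274×2.22 + 67.0×2.22 + 144×2.22 = 1076.7
T_out = 19143 / 1076.7 = 17.779 °C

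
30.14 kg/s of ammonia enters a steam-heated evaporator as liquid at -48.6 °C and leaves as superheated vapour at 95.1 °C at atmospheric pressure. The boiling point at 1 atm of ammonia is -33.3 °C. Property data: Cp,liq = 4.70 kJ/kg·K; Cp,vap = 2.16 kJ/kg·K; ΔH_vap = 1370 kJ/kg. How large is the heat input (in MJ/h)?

Q = 187000 MJ/h

liquid -48.6→-33.3 °C: 71.91 kJ/kg
vaporisation at -33.3 °C: 1370 kJ/kg
vapour -33.3→95.1 °C: 277.34 kJ/kg
Δh = 71.91 + 1370 + 277.34 = 1719.3 kJ/kg
Q = ṁ·Δh = 30.14 kg/s × 1719.3 kJ/kg = 51818 kJ/s
|Q| = 51818 kW = 186550 MJ/h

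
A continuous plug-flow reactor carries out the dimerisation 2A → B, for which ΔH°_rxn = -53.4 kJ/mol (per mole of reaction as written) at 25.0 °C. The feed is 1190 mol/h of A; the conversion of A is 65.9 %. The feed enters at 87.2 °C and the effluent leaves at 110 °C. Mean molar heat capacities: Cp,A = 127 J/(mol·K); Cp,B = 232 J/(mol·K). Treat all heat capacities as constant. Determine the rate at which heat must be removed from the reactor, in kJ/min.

Extent of reaction ξ = 0.659 × 1190 / 2 = 392.11 mol/h
Reaction term: ξ·ΔH°_rxn = 392.11 × -53.4 = -20938 kJ/h
Sensible, feed 87.2→25 °C: -9400.3 kJ/h
Outlet flows (mol/h): A 405.79, B 392.11
Sensible, products 25→110 °C: 12113 kJ/h
Q = ΔH = -18226 kJ/h = -5.0627 kW
Heat removed = 303.76 kJ/min

Q_out = 304 kJ/min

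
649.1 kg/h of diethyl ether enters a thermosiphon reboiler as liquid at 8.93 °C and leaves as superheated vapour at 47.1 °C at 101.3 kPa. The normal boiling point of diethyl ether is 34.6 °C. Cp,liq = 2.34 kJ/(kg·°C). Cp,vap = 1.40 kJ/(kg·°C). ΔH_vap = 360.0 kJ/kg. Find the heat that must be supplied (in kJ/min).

Q = 4730 kJ/min

liquid 8.93→34.6 °C: 60.068 kJ/kg
vaporisation at 34.6 °C: 360 kJ/kg
vapour 34.6→47.1 °C: 17.5 kJ/kg
Δh = 60.068 + 360 + 17.5 = 437.57 kJ/kg
Q = ṁ·Δh = 649.1 kg/h × 437.57 kJ/kg = 284030 kJ/h
|Q| = 78.896 kW = 4733.8 kJ/min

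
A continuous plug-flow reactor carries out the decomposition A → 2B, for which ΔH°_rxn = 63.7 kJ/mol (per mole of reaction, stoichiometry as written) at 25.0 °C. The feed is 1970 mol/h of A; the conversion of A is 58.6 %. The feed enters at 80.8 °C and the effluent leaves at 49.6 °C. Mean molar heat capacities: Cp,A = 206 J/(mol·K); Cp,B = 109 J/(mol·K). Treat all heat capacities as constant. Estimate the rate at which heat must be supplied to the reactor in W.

Q_in = 17000 W

Extent of reaction ξ = 0.586 × 1970 = 1154.4 mol/h
Reaction term: ξ·ΔH°_rxn = 1154.4 × 63.7 = 73537 kJ/h
Sensible, feed 80.8→25 °C: -22645 kJ/h
Outlet flows (mol/h): A 815.58, B 2308.8
Sensible, products 25→49.6 °C: 10324 kJ/h
Q = ΔH = 61216 kJ/h = 17.004 kW
Heat supplied = 17004 W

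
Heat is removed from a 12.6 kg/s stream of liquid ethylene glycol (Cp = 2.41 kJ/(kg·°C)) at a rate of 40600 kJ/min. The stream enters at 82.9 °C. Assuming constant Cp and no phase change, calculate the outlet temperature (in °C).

T_out = 60.6 °C

Q = 40600 kJ/min = 676.67 kJ/s
ΔT = Q/(ṁ·Cp) = 676.67/(12.6×2.41) = 22.284 K
T_out = 82.9 − 22.284 = 60.616 °C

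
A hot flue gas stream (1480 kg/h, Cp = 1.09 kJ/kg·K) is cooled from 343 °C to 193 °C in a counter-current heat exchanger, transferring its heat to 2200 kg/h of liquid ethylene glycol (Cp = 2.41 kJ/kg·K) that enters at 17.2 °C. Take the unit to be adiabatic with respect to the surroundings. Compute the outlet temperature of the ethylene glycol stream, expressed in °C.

Heat released by hot stream: Q = 1480 × 1.09 × (343 − 193) = 241980 kJ/h
Energy balance on cold side (adiabatic exchanger): Q = ṁ_c·Cp_c·(T_c,out − T_c,in)
T_c,out = 17.2 + 241980/(2200 × 2.41) = 62.839 °C

T_c,out = 62.8 °C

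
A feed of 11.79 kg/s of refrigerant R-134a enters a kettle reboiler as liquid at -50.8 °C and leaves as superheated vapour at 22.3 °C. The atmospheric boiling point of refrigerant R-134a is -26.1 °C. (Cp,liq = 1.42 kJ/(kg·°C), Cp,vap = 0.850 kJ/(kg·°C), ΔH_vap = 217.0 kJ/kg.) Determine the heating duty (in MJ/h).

Q = 12400 MJ/h

liquid -50.8→-26.1 °C: 35.074 kJ/kg
vaporisation at -26.1 °C: 217 kJ/kg
vapour -26.1→22.3 °C: 41.14 kJ/kg
Δh = 35.074 + 217 + 41.14 = 293.21 kJ/kg
Q = ṁ·Δh = 11.79 kg/s × 293.21 kJ/kg = 3457 kJ/s
|Q| = 3457 kW = 12445 MJ/h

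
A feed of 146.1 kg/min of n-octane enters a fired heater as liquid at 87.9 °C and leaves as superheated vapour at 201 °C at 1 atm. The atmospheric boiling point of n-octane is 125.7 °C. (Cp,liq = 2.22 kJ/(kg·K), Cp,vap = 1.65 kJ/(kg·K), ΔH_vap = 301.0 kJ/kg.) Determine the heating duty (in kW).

liquid 87.9→125.7 °C: 83.916 kJ/kg
vaporisation at 125.7 °C: 301 kJ/kg
vapour 125.7→201 °C: 124.24 kJ/kg
Δh = 83.916 + 301 + 124.24 = 509.16 kJ/kg
Q = ṁ·Δh = 146.1 kg/min × 509.16 kJ/kg = 74388 kJ/min
|Q| = 1239.8 kW

Q = 1240 kW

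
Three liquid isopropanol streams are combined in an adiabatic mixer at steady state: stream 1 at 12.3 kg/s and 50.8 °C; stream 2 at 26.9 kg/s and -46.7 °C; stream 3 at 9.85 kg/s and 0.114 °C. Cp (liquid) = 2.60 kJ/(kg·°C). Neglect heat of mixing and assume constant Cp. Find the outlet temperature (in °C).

No heat crosses the boundary, so H_out = H_in.
T_out = Σ ṁᵢCp,ᵢTᵢ / Σ ṁᵢCp,ᵢ
      = -1638.7 / 127.53 = -12.849 °C

T_out = -12.8 °C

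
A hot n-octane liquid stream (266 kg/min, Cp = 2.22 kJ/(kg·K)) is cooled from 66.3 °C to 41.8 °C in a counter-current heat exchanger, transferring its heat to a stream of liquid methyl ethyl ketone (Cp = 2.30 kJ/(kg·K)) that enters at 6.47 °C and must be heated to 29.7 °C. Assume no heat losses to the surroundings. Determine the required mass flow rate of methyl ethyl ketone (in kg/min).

ṁ_c = 271 kg/min

Heat released by hot stream: Q = 266 × 2.22 × (66.3 − 41.8) = 14468 kJ/min
Energy balance on cold side (adiabatic exchanger): Q = ṁ_c·Cp_c·(T_c,out − T_c,in)
ṁ_c = 14468 / [2.30 × (29.7 − 6.47)] = 270.78 kg/min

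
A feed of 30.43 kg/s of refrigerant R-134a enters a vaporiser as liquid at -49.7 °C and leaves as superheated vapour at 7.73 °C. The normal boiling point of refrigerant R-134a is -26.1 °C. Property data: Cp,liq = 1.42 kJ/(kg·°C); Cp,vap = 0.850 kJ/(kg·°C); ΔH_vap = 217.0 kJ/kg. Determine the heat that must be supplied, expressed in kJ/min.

liquid -49.7→-26.1 °C: 33.512 kJ/kg
vaporisation at -26.1 °C: 217 kJ/kg
vapour -26.1→7.73 °C: 28.755 kJ/kg
Δh = 33.512 + 217 + 28.755 = 279.27 kJ/kg
Q = ṁ·Δh = 30.43 kg/s × 279.27 kJ/kg = 8498.1 kJ/s
|Q| = 8498.1 kW = 509890 kJ/min

Q = 510000 kJ/min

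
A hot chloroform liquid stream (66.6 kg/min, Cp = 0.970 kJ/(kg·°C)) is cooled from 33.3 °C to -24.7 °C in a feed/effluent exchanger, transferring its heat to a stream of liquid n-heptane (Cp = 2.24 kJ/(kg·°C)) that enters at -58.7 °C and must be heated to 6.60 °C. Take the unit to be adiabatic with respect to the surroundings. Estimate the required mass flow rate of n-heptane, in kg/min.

ṁ_c = 25.6 kg/min

Heat released by hot stream: Q = 66.6 × 0.970 × (33.3 − -24.7) = 3746.9 kJ/min
Energy balance on cold side (adiabatic exchanger): Q = ṁ_c·Cp_c·(T_c,out − T_c,in)
ṁ_c = 3746.9 / [2.24 × (6.60 − -58.7)] = 25.616 kg/min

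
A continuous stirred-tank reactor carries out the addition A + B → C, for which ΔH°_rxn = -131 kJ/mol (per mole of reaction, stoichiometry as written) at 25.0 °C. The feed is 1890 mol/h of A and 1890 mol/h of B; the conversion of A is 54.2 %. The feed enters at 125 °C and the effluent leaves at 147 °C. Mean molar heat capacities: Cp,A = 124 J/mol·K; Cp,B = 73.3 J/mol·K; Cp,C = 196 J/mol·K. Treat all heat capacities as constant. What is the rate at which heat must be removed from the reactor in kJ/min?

Q_out = 2100 kJ/min

Extent of reaction ξ = 0.542 × 1890 = 1024.4 mol/h
Reaction term: ξ·ΔH°_rxn = 1024.4 × -131 = -134190 kJ/h
Sensible, feed 125→25 °C: -37290 kJ/h
Outlet flows (mol/h): A 865.62, B 865.62, C 1024.4
Sensible, products 25→147 °C: 45331 kJ/h
Q = ΔH = -126150 kJ/h = -35.042 kW
Heat removed = 2102.5 kJ/min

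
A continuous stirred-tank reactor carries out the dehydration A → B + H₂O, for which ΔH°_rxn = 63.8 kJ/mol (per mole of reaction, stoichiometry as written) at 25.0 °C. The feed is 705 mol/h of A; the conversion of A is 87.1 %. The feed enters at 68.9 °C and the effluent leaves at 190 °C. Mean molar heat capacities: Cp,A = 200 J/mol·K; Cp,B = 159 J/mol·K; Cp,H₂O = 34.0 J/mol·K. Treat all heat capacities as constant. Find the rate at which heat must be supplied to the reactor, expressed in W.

Extent of reaction ξ = 0.871 × 705 = 614.05 mol/h
Reaction term: ξ·ΔH°_rxn = 614.05 × 63.8 = 39177 kJ/h
Sensible, feed 68.9→25 °C: -6189.9 kJ/h
Outlet flows (mol/h): A 90.945, B 614.05, H₂O 614.05
Sensible, products 25→190 °C: 22556 kJ/h
Q = ΔH = 55543 kJ/h = 15.428 kW
Heat supplied = 15428 W

Q_in = 15400 W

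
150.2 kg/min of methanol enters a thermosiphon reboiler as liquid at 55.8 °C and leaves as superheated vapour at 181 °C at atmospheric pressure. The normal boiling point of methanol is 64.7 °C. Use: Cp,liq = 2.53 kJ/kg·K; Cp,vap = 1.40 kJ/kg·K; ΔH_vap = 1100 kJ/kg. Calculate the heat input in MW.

liquid 55.8→64.7 °C: 22.517 kJ/kg
vaporisation at 64.7 °C: 1100 kJ/kg
vapour 64.7→181 °C: 162.82 kJ/kg
Δh = 22.517 + 1100 + 162.82 = 1285.3 kJ/kg
Q = ṁ·Δh = 150.2 kg/min × 1285.3 kJ/kg = 193060 kJ/min
|Q| = 3217.6 kW = 3.2176 MW

Q = 3.22 MW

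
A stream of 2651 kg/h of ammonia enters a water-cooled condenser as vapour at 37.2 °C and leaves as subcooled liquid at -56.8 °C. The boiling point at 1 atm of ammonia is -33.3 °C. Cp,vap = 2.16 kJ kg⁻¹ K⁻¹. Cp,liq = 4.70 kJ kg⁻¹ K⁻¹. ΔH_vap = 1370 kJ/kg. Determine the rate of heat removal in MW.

Q_c = 1.20 MW

vapour 37.2→-33.3 °C: -152.28 kJ/kg
condensation at -33.3 °C: -1370 kJ/kg
liquid -33.3→-56.8 °C: -110.45 kJ/kg
Δh = -152.28 + -1370 + -110.45 = -1632.7 kJ/kg
Q = ṁ·Δh = 2651 kg/h × -1632.7 kJ/kg = -4.3284e+06 kJ/h
|Q| = 1202.3 kW = 1.2023 MW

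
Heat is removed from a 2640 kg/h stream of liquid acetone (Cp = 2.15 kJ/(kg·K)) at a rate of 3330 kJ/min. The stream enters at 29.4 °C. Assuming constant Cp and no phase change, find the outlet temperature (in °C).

Q = 3330 kJ/min = 199800 kJ/h
ΔT = Q/(ṁ·Cp) = 199800/(2640×2.15) = 35.201 K
T_out = 29.4 − 35.201 = -5.8008 °C

T_out = -5.80 °C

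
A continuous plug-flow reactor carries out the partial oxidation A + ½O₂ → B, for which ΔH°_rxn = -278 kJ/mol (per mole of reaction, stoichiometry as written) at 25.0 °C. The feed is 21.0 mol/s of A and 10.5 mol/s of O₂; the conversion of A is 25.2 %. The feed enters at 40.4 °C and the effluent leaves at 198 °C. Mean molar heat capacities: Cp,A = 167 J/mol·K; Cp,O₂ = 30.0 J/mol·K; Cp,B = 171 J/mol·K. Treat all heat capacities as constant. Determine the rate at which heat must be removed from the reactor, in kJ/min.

Q_out = 52700 kJ/min

Extent of reaction ξ = 0.252 × 21.0 = 5.292 mol/s
Reaction term: ξ·ΔH°_rxn = 5.292 × -278 = -1471.2 kJ/s
Sensible, feed 40.4→25 °C: -58.859 kJ/s
Outlet flows (mol/s): A 15.708, O₂ 7.854, B 5.292
Sensible, products 25→198 °C: 651.14 kJ/s
Q = ΔH = -878.9 kJ/s = -878.9 kW
Heat removed = 52734 kJ/min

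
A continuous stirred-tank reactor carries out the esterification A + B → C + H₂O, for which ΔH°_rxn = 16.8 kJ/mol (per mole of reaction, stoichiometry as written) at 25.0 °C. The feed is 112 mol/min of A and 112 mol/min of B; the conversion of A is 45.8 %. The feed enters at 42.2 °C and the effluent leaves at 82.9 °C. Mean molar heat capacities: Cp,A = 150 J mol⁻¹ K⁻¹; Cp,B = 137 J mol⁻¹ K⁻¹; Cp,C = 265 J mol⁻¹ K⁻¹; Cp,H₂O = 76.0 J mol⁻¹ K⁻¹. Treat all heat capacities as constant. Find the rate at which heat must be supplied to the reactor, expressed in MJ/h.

Extent of reaction ξ = 0.458 × 112 = 51.296 mol/min
Reaction term: ξ·ΔH°_rxn = 51.296 × 16.8 = 861.77 kJ/min
Sensible, feed 42.2→25 °C: -552.88 kJ/min
Outlet flows (mol/min): A 60.704, B 60.704, C 51.296, H₂O 51.296
Sensible, products 25→82.9 °C: 2021.5 kJ/min
Q = ΔH = 2330.4 kJ/min = 38.84 kW
Heat supplied = 139.82 MJ/h

Q_in = 140 MJ/h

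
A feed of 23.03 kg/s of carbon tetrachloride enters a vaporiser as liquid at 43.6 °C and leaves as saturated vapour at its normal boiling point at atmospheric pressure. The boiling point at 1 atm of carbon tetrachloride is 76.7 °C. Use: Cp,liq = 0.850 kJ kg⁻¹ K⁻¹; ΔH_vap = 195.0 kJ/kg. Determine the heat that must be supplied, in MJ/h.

Q = 18500 MJ/h

liquid 43.6→76.7 °C: 28.135 kJ/kg
vaporisation at 76.7 °C: 195 kJ/kg
Δh = 28.135 + 195 = 223.13 kJ/kg
Q = ṁ·Δh = 23.03 kg/s × 223.13 kJ/kg = 5138.8 kJ/s
|Q| = 5138.8 kW = 18500 MJ/h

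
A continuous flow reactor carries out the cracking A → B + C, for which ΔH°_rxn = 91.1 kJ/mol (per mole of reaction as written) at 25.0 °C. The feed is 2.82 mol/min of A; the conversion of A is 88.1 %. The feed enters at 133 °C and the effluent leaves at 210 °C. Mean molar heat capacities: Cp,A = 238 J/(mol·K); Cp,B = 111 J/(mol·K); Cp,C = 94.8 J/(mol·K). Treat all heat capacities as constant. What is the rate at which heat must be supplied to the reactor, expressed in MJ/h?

Extent of reaction ξ = 0.881 × 2.82 = 2.4844 mol/min
Reaction term: ξ·ΔH°_rxn = 2.4844 × 91.1 = 226.33 kJ/min
Sensible, feed 133→25 °C: -72.485 kJ/min
Outlet flows (mol/min): A 0.33558, B 2.4844, C 2.4844
Sensible, products 25→210 °C: 109.36 kJ/min
Q = ΔH = 263.21 kJ/min = 4.3868 kW
Heat supplied = 15.793 MJ/h

Q_in = 15.8 MJ/h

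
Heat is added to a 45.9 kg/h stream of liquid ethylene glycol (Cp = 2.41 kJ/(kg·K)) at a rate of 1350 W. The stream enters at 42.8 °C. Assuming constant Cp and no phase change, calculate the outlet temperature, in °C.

Q = 1350 W = 4860 kJ/h
ΔT = Q/(ṁ·Cp) = 4860/(45.9×2.41) = 43.935 K
T_out = 42.8 + 43.935 = 86.735 °C

T_out = 86.7 °C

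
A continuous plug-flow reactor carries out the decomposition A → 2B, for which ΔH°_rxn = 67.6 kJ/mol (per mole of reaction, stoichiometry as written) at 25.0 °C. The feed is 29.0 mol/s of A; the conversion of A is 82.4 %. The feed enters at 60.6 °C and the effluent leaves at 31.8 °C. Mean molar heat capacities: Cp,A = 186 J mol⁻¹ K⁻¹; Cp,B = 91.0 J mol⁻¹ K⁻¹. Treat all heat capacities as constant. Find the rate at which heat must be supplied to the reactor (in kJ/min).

Q_in = 87600 kJ/min

Extent of reaction ξ = 0.824 × 29.0 = 23.896 mol/s
Reaction term: ξ·ΔH°_rxn = 23.896 × 67.6 = 1615.4 kJ/s
Sensible, feed 60.6→25 °C: -192.03 kJ/s
Outlet flows (mol/s): A 5.104, B 47.792
Sensible, products 25→31.8 °C: 36.029 kJ/s
Q = ΔH = 1459.4 kJ/s = 1459.4 kW
Heat supplied = 87562 kJ/min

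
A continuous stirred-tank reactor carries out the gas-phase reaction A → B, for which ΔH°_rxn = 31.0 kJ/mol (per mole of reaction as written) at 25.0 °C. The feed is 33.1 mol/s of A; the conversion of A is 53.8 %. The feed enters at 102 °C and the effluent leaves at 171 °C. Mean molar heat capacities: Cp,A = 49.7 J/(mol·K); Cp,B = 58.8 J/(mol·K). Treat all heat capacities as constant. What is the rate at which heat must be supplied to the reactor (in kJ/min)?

Extent of reaction ξ = 0.538 × 33.1 = 17.808 mol/s
Reaction term: ξ·ΔH°_rxn = 17.808 × 31.0 = 552.04 kJ/s
Sensible, feed 102→25 °C: -126.67 kJ/s
Outlet flows (mol/s): A 15.292, B 17.808
Sensible, products 25→171 °C: 263.84 kJ/s
Q = ΔH = 689.21 kJ/s = 689.21 kW
Heat supplied = 41353 kJ/min

Q_in = 41400 kJ/min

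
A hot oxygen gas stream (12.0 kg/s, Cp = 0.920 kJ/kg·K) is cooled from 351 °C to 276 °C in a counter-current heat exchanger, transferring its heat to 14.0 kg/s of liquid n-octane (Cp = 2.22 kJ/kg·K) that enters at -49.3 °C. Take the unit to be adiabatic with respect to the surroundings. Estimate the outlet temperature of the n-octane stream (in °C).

T_c,out = -22.7 °C

Heat released by hot stream: Q = 12.0 × 0.920 × (351 − 276) = 828 kJ/s
Energy balance on cold side (adiabatic exchanger): Q = ṁ_c·Cp_c·(T_c,out − T_c,in)
T_c,out = -49.3 + 828/(14.0 × 2.22) = -22.659 °C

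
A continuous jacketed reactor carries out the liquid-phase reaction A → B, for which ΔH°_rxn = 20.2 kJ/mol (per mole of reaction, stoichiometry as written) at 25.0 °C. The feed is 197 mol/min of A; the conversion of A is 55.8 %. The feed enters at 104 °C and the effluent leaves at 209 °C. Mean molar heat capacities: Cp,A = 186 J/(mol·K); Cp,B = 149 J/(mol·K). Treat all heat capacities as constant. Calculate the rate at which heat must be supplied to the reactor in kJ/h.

Extent of reaction ξ = 0.558 × 197 = 109.93 mol/min
Reaction term: ξ·ΔH°_rxn = 109.93 × 20.2 = 2220.5 kJ/min
Sensible, feed 104→25 °C: -2894.7 kJ/min
Outlet flows (mol/min): A 87.074, B 109.93
Sensible, products 25→209 °C: 5993.8 kJ/min
Q = ΔH = 5319.5 kJ/min = 88.659 kW
Heat supplied = 319170 kJ/h

Q_in = 319000 kJ/h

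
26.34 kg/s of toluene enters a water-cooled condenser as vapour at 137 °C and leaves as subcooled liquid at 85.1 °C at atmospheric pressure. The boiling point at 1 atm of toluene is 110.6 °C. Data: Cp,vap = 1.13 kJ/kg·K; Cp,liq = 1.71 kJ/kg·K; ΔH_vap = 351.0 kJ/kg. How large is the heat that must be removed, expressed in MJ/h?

Q_c = 40200 MJ/h

vapour 137→110.6 °C: -29.832 kJ/kg
condensation at 110.6 °C: -351 kJ/kg
liquid 110.6→85.1 °C: -43.605 kJ/kg
Δh = -29.832 + -351 + -43.605 = -424.44 kJ/kg
Q = ṁ·Δh = 26.34 kg/s × -424.44 kJ/kg = -11180 kJ/s
|Q| = 11180 kW = 40247 MJ/h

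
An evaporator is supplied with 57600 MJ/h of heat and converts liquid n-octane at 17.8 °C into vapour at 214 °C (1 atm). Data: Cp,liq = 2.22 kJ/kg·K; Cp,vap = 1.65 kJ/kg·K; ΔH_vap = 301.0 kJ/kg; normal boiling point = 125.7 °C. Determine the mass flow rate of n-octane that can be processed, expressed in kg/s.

Δh = 2.22×(125.7−17.8) + 301.0 + 1.65×(214−125.7) = 686.23 kJ/kg
Q = 57600 MJ/h = 16000 kJ/s = 16000 kJ/s
ṁ = Q/Δh = 16000 / 686.23 = 23.316 kg/s

ṁ = 23.3 kg/s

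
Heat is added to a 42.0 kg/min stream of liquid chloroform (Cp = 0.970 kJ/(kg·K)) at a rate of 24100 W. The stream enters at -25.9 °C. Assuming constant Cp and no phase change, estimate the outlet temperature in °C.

T_out = 9.59 °C

Q = 24100 W = 1446 kJ/min
ΔT = Q/(ṁ·Cp) = 1446/(42.0×0.970) = 35.493 K
T_out = -25.9 + 35.493 = 9.5934 °C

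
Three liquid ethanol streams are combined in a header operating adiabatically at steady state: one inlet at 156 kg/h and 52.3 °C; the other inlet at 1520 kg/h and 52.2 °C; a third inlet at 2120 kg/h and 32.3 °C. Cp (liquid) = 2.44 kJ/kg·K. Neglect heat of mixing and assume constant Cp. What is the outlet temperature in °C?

Adiabatic, steady state ⇒ Σ ṁᵢCp,ᵢ(T_out − Tᵢ) = 0
Σ ṁᵢCp,ᵢTᵢ = 156×2.44×52.3 + 1520×2.44×52.2 + 2120×2.44×32.3 = 380590
Σ ṁᵢCp,ᵢ = 156×2.44 + 1520×2.44 + 2120×2.44 = 9262.2
T_out = 380590 / 9262.2 = 41.09 °C

T_out = 41.1 °C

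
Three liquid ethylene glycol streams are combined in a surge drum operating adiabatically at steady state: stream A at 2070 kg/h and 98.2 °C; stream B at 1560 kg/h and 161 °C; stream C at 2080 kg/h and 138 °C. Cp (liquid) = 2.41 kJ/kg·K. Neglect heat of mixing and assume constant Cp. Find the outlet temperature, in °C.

Energy balance with Q = 0: Σ ṁᵢCp,ᵢ(T_out − Tᵢ) = 0
Σ ṁᵢCp,ᵢTᵢ = 2070×2.41×98.2 + 1560×2.41×161 + 2080×2.41×138 = 1.787e+06
Σ ṁᵢCp,ᵢ = 2070×2.41 + 1560×2.41 + 2080×2.41 = 13761
T_out = 1.787e+06 / 13761 = 129.86 °C

T_out = 130 °C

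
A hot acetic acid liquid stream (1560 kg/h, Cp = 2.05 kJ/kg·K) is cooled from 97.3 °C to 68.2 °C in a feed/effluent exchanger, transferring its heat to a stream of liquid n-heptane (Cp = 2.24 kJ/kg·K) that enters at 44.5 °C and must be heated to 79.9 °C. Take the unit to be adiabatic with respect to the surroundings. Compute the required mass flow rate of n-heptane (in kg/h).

ṁ_c = 1170 kg/h

Heat released by hot stream: Q = 1560 × 2.05 × (97.3 − 68.2) = 93062 kJ/h
Energy balance on cold side (adiabatic exchanger): Q = ṁ_c·Cp_c·(T_c,out − T_c,in)
ṁ_c = 93062 / [2.24 × (79.9 − 44.5)] = 1173.6 kg/h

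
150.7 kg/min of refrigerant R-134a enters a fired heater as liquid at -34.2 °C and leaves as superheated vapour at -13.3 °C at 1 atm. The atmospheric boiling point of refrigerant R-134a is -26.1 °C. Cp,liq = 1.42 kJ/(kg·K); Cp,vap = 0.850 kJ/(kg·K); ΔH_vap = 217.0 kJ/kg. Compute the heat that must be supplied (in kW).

Q = 601 kW

liquid -34.2→-26.1 °C: 11.502 kJ/kg
vaporisation at -26.1 °C: 217 kJ/kg
vapour -26.1→-13.3 °C: 10.88 kJ/kg
Δh = 11.502 + 217 + 10.88 = 239.38 kJ/kg
Q = ṁ·Δh = 150.7 kg/min × 239.38 kJ/kg = 36075 kJ/min
|Q| = 601.25 kW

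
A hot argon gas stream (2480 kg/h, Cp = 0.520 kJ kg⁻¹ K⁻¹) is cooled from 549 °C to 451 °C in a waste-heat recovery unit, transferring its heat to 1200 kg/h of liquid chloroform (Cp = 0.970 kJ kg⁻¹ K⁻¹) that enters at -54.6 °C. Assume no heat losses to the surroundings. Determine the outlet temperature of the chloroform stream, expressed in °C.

Heat released by hot stream: Q = 2480 × 0.520 × (549 − 451) = 126380 kJ/h
Energy balance on cold side (adiabatic exchanger): Q = ṁ_c·Cp_c·(T_c,out − T_c,in)
T_c,out = -54.6 + 126380/(1200 × 0.970) = 53.975 °C

T_c,out = 54.0 °C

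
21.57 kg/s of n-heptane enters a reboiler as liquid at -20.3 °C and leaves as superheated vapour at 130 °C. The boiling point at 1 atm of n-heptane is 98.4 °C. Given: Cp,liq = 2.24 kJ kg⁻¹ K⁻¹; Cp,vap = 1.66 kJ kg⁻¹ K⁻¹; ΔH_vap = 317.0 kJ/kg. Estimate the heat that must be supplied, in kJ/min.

Q = 822000 kJ/min

liquid -20.3→98.4 °C: 265.89 kJ/kg
vaporisation at 98.4 °C: 317 kJ/kg
vapour 98.4→130 °C: 52.456 kJ/kg
Δh = 265.89 + 317 + 52.456 = 635.34 kJ/kg
Q = ṁ·Δh = 21.57 kg/s × 635.34 kJ/kg = 13704 kJ/s
|Q| = 13704 kW = 822260 kJ/min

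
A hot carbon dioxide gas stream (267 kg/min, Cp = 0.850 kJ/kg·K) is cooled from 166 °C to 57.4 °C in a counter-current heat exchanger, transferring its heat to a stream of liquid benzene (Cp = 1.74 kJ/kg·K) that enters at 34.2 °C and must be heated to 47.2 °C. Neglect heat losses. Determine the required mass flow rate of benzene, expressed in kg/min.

ṁ_c = 1090 kg/min

Heat released by hot stream: Q = 267 × 0.850 × (166 − 57.4) = 24647 kJ/min
Energy balance on cold side (adiabatic exchanger): Q = ṁ_c·Cp_c·(T_c,out − T_c,in)
ṁ_c = 24647 / [1.74 × (47.2 − 34.2)] = 1089.6 kg/min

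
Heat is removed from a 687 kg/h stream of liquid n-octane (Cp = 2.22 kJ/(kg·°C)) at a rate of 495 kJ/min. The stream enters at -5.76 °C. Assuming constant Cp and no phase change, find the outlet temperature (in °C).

T_out = -25.2 °C

Q = 495 kJ/min = 29700 kJ/h
ΔT = Q/(ṁ·Cp) = 29700/(687×2.22) = 19.474 K
T_out = -5.76 − 19.474 = -25.234 °C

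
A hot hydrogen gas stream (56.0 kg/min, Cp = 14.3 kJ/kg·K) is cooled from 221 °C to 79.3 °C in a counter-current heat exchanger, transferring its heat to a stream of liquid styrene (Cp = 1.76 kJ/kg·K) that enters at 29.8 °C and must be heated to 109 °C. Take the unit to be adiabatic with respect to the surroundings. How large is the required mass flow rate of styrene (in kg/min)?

ṁ_c = 814 kg/min

Heat released by hot stream: Q = 56.0 × 14.3 × (221 − 79.3) = 113470 kJ/min
Energy balance on cold side (adiabatic exchanger): Q = ṁ_c·Cp_c·(T_c,out − T_c,in)
ṁ_c = 113470 / [1.76 × (109 − 29.8)] = 814.06 kg/min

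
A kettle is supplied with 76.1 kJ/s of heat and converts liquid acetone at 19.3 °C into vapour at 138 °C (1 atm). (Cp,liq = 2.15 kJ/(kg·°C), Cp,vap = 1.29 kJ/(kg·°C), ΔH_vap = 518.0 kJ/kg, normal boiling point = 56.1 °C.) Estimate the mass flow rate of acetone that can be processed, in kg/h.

ṁ = 390 kg/h

Δh = 2.15×(56.1−19.3) + 518.0 + 1.29×(138−56.1) = 702.77 kJ/kg
Q = 76.1 kJ/s = 76.1 kJ/s = 273960 kJ/h
ṁ = Q/Δh = 273960 / 702.77 = 389.83 kg/h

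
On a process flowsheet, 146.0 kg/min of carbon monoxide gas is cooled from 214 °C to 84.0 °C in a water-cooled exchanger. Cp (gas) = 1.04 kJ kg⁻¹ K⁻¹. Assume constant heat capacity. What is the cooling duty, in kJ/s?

Q_c = 329 kJ/s

Q = ṁ·Cp·ΔT = 146.0 × 1.04 × (84.0 − 214) = -19739 kJ/min
Converting: 19739 / 60 s = 328.99 kW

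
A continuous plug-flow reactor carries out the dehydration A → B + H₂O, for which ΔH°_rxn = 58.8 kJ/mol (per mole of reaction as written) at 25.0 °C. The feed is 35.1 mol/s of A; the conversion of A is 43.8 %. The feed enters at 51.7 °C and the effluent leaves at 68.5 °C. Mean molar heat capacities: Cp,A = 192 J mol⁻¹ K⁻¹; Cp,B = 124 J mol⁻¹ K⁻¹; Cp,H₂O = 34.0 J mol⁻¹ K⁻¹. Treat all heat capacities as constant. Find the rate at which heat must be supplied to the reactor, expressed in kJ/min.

Q_in = 59700 kJ/min

Extent of reaction ξ = 0.438 × 35.1 = 15.374 mol/s
Reaction term: ξ·ΔH°_rxn = 15.374 × 58.8 = 903.98 kJ/s
Sensible, feed 51.7→25 °C: -179.94 kJ/s
Outlet flows (mol/s): A 19.726, B 15.374, H₂O 15.374
Sensible, products 25→68.5 °C: 270.42 kJ/s
Q = ΔH = 994.46 kJ/s = 994.46 kW
Heat supplied = 59668 kJ/min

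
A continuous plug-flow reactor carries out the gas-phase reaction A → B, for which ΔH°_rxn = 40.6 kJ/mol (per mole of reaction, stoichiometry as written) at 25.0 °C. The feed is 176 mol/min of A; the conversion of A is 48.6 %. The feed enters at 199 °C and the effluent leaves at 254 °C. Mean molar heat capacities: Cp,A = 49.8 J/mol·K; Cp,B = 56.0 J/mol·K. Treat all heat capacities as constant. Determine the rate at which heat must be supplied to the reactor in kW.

Q_in = 67.9 kW

Extent of reaction ξ = 0.486 × 176 = 85.536 mol/min
Reaction term: ξ·ΔH°_rxn = 85.536 × 40.6 = 3472.8 kJ/min
Sensible, feed 199→25 °C: -1525.1 kJ/min
Outlet flows (mol/min): A 90.464, B 85.536
Sensible, products 25→254 °C: 2128.6 kJ/min
Q = ΔH = 4076.3 kJ/min = 67.938 kW
Heat supplied = 67.938 kW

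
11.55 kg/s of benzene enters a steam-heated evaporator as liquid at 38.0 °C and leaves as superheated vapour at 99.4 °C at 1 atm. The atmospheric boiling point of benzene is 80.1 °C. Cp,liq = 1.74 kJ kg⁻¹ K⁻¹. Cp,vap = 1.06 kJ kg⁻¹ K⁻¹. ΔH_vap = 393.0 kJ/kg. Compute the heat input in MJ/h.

liquid 38.0→80.1 °C: 73.254 kJ/kg
vaporisation at 80.1 °C: 393 kJ/kg
vapour 80.1→99.4 °C: 20.458 kJ/kg
Δh = 73.254 + 393 + 20.458 = 486.71 kJ/kg
Q = ṁ·Δh = 11.55 kg/s × 486.71 kJ/kg = 5621.5 kJ/s
|Q| = 5621.5 kW = 20237 MJ/h

Q = 20200 MJ/h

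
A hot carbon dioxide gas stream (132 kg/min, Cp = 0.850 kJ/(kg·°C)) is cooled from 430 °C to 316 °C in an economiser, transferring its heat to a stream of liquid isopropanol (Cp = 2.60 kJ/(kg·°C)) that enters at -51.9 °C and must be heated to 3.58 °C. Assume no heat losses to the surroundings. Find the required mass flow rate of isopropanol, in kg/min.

Heat released by hot stream: Q = 132 × 0.850 × (430 − 316) = 12791 kJ/min
Energy balance on cold side (adiabatic exchanger): Q = ṁ_c·Cp_c·(T_c,out − T_c,in)
ṁ_c = 12791 / [2.60 × (3.58 − -51.9)] = 88.672 kg/min

ṁ_c = 88.7 kg/min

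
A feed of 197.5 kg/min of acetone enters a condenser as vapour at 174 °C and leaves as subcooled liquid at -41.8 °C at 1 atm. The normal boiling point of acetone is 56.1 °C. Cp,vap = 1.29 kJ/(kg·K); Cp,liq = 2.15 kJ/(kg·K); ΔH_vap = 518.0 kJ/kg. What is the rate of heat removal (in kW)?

Q_c = 2900 kW

vapour 174→56.1 °C: -152.09 kJ/kg
condensation at 56.1 °C: -518 kJ/kg
liquid 56.1→-41.8 °C: -210.49 kJ/kg
Δh = -152.09 + -518 + -210.49 = -880.58 kJ/kg
Q = ṁ·Δh = 197.5 kg/min × -880.58 kJ/kg = -173910 kJ/min
|Q| = 2898.6 kW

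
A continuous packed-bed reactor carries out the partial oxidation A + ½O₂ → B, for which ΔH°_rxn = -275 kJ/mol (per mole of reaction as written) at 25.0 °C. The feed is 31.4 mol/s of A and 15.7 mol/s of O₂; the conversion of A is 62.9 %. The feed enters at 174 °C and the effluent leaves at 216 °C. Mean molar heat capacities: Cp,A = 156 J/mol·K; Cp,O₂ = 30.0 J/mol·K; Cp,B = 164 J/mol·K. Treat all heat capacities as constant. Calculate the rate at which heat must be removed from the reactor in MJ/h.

Extent of reaction ξ = 0.629 × 31.4 = 19.751 mol/s
Reaction term: ξ·ΔH°_rxn = 19.751 × -275 = -5431.4 kJ/s
Sensible, feed 174→25 °C: -800.04 kJ/s
Outlet flows (mol/s): A 11.649, O₂ 5.8247, B 19.751
Sensible, products 25→216 °C: 999.15 kJ/s
Q = ΔH = -5232.3 kJ/s = -5232.3 kW
Heat removed = 18836 MJ/h

Q_out = 18800 MJ/h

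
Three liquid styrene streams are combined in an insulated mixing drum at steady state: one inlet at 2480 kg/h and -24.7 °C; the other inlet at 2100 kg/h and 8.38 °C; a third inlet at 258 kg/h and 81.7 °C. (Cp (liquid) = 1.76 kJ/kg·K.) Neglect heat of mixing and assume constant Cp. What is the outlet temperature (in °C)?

T_out = -4.67 °C

No heat crosses the boundary, so H_out = H_in.
T_out = Σ ṁᵢCp,ᵢTᵢ / Σ ṁᵢCp,ᵢ
      = -39740 / 8514.9 = -4.6671 °C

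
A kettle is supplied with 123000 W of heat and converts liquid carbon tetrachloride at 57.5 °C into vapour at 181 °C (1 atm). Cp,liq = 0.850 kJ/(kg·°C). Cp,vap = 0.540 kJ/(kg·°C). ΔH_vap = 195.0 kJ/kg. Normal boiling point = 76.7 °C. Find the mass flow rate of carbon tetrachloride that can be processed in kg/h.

ṁ = 1650 kg/h

Δh = 0.850×(76.7−57.5) + 195.0 + 0.540×(181−76.7) = 267.64 kJ/kg
Q = 123000 W = 123 kJ/s = 442800 kJ/h
ṁ = Q/Δh = 442800 / 267.64 = 1654.4 kg/h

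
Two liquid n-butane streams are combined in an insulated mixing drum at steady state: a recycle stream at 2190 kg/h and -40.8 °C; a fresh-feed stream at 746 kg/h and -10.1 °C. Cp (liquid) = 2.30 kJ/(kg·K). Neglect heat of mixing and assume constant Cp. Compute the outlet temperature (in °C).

Energy balance with Q = 0: Σ ṁᵢCp,ᵢ(T_out − Tᵢ) = 0
T_out = Σ ṁᵢCp,ᵢTᵢ / Σ ṁᵢCp,ᵢ
      = -222840 / 6752.8 = -33 °C

T_out = -33.0 °C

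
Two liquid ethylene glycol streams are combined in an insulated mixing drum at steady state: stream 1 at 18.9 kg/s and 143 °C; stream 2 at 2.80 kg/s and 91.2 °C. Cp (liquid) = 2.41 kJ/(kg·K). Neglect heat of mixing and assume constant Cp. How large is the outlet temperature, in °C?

No heat crosses the boundary, so H_out = H_in.
T_out = Σ ṁᵢCp,ᵢTᵢ / Σ ṁᵢCp,ᵢ
      = 7128.9 / 52.297 = 136.32 °C

T_out = 136 °C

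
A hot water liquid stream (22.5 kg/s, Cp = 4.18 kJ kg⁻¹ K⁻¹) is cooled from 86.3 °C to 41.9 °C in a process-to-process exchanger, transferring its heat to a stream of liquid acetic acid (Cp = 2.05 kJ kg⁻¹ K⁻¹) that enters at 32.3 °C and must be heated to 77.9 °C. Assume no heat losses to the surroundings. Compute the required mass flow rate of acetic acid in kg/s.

ṁ_c = 44.7 kg/s

Heat released by hot stream: Q = 22.5 × 4.18 × (86.3 − 41.9) = 4175.8 kJ/s
Energy balance on cold side (adiabatic exchanger): Q = ṁ_c·Cp_c·(T_c,out − T_c,in)
ṁ_c = 4175.8 / [2.05 × (77.9 − 32.3)] = 44.671 kg/s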